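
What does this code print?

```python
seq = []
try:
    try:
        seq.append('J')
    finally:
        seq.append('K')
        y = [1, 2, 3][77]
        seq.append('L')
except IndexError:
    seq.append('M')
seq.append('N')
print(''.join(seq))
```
JKMN

Exception in inner finally caught by outer except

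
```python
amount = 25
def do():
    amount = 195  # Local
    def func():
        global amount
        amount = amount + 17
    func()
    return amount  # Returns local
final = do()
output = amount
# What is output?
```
42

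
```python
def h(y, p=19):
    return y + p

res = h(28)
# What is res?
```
47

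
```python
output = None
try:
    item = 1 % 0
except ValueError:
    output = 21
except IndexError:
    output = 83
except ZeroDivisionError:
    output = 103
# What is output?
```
103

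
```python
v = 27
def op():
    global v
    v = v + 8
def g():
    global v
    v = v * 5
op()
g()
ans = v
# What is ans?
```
175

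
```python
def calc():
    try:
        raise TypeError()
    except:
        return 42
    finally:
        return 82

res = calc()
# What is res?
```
82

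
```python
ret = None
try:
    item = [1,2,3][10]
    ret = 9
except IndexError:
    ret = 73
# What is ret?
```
73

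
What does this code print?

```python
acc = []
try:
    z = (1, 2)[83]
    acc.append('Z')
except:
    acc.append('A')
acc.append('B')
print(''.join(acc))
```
AB

Exception raised in try, caught by bare except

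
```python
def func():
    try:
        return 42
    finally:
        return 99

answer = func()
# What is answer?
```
99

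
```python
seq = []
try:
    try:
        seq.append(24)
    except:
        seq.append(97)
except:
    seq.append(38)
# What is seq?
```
[24]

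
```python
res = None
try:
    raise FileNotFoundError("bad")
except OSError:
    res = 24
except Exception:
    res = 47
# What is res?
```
24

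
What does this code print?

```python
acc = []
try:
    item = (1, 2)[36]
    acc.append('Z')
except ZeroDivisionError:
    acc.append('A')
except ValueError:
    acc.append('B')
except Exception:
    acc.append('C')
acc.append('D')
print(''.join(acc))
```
CD

IndexError not specifically caught, falls to Exception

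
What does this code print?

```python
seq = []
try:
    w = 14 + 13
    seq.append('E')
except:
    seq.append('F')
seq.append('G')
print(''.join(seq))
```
EG

No exception, try block completes normally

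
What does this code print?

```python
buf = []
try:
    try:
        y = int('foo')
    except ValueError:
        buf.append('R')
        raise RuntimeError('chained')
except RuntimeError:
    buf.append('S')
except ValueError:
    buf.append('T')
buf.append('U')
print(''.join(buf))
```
RSU

RuntimeError raised and caught, original ValueError not re-raised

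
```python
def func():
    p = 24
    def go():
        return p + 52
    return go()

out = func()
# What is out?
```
76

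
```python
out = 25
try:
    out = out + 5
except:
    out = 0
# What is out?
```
30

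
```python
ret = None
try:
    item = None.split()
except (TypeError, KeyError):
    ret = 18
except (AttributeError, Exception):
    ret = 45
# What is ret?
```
45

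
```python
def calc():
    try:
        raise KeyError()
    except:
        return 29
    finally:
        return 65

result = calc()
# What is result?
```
65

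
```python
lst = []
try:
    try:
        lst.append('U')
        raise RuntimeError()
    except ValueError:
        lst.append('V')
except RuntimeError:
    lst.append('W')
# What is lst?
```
['U', 'W']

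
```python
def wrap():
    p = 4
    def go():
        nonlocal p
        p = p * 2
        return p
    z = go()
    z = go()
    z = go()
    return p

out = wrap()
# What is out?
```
32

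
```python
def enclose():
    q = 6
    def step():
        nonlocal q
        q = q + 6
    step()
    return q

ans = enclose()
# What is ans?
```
12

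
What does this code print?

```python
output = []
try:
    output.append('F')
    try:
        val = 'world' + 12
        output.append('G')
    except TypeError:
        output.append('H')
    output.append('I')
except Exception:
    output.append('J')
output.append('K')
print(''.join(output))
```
FHIK

Inner exception caught by inner handler, outer continues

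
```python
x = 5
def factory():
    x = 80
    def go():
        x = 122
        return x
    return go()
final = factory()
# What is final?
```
122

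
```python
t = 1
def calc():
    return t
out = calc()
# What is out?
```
1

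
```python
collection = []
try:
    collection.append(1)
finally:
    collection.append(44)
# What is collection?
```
[1, 44]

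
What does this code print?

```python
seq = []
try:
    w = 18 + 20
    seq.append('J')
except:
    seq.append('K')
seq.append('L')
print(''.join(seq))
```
JL

No exception, try block completes normally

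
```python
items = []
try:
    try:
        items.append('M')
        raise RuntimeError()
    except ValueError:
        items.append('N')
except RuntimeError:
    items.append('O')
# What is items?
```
['M', 'O']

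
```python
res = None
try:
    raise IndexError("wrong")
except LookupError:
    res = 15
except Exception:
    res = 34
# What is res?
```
15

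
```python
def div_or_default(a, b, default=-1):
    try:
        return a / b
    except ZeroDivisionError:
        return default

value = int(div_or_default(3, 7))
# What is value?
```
0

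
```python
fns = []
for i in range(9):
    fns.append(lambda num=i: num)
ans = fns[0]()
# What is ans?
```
0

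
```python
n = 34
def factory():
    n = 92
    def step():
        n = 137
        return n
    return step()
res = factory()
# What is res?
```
137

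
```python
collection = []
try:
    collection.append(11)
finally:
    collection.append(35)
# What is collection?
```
[11, 35]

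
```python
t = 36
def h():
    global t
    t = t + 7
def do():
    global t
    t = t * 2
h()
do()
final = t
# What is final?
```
86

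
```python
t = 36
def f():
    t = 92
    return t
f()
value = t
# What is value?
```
36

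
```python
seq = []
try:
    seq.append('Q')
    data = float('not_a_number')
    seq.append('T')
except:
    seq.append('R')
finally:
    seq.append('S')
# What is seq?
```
['Q', 'R', 'S']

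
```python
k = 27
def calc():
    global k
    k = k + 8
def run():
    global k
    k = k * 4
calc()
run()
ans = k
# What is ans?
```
140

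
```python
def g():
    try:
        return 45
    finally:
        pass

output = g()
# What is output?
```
45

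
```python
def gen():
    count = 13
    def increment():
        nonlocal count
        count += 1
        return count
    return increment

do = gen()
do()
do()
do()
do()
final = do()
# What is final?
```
18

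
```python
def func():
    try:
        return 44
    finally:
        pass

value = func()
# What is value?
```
44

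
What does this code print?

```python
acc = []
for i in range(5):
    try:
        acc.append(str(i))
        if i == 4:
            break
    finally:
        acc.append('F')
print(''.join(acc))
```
0F1F2F3F4F

finally runs even when breaking out of loop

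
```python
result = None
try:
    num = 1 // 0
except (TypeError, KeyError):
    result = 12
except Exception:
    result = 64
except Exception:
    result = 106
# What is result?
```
64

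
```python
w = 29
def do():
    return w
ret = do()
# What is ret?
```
29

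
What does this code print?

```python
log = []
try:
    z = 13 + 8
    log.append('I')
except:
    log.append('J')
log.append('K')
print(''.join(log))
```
IK

No exception, try block completes normally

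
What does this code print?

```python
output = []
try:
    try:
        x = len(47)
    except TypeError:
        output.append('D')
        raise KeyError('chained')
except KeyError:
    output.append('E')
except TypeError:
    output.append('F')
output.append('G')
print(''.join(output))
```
DEG

KeyError raised and caught, original TypeError not re-raised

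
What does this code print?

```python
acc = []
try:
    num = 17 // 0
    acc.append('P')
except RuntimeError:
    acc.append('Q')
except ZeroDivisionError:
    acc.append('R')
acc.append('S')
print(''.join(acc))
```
RS

ZeroDivisionError is caught by its specific handler, not RuntimeError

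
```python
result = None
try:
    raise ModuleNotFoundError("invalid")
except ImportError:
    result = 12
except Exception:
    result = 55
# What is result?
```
12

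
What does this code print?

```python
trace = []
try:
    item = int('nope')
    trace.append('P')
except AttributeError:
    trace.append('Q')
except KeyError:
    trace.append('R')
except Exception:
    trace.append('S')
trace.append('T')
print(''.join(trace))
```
ST

ValueError not specifically caught, falls to Exception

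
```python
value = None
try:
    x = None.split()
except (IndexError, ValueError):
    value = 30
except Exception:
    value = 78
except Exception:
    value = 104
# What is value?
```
78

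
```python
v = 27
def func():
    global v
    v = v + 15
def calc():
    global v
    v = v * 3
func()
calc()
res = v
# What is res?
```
126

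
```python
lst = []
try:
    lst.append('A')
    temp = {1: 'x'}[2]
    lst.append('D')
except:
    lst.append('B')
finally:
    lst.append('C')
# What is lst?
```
['A', 'B', 'C']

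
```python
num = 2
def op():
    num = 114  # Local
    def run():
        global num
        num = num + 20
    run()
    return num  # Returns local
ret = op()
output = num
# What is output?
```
22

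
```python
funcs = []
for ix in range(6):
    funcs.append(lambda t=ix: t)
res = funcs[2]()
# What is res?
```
2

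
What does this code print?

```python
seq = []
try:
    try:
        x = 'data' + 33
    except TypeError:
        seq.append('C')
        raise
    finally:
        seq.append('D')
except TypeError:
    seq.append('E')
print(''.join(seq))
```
CDE

finally runs before re-raised exception propagates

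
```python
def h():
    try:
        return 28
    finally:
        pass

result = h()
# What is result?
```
28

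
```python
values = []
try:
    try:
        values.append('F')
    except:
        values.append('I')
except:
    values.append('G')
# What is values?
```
['F']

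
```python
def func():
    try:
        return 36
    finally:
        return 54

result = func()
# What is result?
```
54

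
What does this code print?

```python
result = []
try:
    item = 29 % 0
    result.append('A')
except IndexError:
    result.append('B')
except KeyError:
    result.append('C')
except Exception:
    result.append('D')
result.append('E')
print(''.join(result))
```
DE

ZeroDivisionError not specifically caught, falls to Exception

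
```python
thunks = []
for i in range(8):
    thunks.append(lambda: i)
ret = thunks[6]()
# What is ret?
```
7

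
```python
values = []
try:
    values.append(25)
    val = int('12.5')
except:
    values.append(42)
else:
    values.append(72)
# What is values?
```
[25, 42]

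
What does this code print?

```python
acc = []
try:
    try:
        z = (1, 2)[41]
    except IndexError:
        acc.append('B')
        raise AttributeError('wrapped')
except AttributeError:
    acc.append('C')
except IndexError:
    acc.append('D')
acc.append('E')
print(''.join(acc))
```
BCE

AttributeError raised and caught, original IndexError not re-raised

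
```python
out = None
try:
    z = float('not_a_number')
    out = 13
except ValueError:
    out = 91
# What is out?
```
91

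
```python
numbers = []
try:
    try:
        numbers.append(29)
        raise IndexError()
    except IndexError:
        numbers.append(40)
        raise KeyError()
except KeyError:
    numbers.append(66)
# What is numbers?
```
[29, 40, 66]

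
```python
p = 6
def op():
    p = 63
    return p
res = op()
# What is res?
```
63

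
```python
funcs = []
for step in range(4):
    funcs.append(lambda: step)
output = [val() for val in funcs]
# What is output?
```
[3, 3, 3, 3]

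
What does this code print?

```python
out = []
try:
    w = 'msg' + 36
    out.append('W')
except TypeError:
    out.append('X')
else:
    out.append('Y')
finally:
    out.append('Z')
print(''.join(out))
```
XZ

Exception: except runs, else skipped, finally runs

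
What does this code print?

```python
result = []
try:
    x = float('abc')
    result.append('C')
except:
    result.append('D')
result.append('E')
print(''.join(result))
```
DE

Exception raised in try, caught by bare except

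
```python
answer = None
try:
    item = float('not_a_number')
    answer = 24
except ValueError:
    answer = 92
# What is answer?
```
92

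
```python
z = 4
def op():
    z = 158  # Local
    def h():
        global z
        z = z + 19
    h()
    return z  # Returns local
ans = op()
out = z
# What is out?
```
23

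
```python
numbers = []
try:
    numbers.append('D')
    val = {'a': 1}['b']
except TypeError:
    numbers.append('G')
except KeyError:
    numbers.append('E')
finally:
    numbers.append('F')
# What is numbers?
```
['D', 'E', 'F']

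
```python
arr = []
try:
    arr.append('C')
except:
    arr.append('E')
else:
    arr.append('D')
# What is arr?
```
['C', 'D']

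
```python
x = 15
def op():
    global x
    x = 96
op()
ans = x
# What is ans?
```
96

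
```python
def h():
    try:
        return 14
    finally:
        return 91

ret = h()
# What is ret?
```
91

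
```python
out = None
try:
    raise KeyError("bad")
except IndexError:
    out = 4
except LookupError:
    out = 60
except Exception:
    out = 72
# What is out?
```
60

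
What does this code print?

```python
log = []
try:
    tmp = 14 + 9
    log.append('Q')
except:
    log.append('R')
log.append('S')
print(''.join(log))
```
QS

No exception, try block completes normally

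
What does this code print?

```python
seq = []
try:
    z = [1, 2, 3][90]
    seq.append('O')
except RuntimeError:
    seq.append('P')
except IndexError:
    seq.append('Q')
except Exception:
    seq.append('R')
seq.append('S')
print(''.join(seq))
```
QS

IndexError matches before generic Exception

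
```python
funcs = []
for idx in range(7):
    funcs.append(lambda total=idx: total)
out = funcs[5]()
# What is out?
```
5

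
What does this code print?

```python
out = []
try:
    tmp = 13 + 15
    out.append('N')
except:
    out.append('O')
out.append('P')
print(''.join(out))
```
NP

No exception, try block completes normally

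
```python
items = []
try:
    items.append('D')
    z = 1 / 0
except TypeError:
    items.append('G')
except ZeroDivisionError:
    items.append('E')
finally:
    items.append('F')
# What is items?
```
['D', 'E', 'F']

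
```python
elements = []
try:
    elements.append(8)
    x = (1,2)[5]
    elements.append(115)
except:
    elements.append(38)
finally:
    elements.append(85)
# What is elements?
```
[8, 38, 85]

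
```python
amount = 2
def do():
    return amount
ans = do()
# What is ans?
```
2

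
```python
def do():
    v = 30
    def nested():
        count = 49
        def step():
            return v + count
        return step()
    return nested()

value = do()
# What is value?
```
79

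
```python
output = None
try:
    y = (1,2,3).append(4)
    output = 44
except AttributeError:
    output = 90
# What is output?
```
90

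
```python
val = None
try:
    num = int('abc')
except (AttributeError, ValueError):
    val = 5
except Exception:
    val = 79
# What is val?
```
5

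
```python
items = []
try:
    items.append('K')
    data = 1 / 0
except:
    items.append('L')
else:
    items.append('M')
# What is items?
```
['K', 'L']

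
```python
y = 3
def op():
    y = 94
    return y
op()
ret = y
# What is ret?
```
3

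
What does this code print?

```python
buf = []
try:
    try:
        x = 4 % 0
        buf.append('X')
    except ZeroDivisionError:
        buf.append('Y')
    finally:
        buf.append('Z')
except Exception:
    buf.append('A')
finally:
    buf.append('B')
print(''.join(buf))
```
YZB

Both finally blocks run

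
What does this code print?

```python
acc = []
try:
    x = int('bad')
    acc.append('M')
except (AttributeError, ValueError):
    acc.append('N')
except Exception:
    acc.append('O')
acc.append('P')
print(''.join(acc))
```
NP

ValueError matches tuple containing it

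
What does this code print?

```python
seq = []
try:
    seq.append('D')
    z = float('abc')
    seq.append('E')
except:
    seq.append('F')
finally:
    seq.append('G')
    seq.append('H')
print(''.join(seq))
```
DFGH

Code before exception runs, then except, then all of finally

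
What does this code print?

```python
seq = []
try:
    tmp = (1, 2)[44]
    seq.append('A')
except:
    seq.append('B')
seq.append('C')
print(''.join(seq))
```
BC

Exception raised in try, caught by bare except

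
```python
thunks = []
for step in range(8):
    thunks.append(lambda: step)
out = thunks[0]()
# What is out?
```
7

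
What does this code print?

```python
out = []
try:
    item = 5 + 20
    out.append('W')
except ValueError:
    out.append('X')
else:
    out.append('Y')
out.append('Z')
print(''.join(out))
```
WYZ

else block runs when no exception occurs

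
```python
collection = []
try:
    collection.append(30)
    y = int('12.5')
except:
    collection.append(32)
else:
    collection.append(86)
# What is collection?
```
[30, 32]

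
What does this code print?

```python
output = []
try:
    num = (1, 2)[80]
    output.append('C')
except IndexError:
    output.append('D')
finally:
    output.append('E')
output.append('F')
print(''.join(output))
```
DEF

finally always runs, even after exception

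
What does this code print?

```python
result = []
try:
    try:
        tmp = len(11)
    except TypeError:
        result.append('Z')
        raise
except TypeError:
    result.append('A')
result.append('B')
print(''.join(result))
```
ZAB

raise without argument re-raises current exception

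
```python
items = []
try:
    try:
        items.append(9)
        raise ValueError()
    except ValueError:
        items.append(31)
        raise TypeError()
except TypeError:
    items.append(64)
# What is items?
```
[9, 31, 64]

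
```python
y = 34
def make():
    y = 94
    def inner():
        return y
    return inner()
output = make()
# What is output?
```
94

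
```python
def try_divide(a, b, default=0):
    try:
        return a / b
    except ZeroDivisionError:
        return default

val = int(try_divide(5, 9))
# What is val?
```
0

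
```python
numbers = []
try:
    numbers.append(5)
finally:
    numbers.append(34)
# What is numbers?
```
[5, 34]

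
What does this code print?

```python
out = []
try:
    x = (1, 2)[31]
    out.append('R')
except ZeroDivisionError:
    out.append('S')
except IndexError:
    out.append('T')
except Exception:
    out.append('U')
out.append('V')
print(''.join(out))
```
TV

IndexError matches before generic Exception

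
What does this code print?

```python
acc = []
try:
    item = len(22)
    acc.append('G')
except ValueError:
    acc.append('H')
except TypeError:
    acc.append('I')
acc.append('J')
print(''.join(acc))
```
IJ

TypeError is caught by its specific handler, not ValueError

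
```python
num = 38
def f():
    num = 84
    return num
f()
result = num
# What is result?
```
38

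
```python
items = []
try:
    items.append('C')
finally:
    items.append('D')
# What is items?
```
['C', 'D']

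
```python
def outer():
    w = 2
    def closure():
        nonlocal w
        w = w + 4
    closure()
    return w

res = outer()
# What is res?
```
6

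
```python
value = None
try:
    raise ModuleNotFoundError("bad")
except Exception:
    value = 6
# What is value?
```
6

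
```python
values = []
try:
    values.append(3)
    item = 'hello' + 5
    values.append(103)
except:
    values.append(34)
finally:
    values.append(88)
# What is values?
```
[3, 34, 88]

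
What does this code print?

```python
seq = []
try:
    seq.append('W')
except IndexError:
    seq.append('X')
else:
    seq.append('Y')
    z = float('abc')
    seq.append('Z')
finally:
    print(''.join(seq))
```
WY

Try succeeds, else appends 'Y', ValueError in else is uncaught, finally prints before exception propagates ('Z' never appended)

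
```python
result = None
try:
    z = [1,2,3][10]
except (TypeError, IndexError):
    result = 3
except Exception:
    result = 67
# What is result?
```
3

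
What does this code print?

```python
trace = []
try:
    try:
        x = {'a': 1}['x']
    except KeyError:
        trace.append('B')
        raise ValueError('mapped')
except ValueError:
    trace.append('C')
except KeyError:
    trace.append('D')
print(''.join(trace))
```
BC

New ValueError raised, caught by outer ValueError handler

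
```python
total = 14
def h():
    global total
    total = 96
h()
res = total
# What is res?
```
96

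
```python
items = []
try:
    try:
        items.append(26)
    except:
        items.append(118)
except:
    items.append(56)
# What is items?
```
[26]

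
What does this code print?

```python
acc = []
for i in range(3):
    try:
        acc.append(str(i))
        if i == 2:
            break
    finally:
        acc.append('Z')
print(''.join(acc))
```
0Z1Z2Z

finally runs even when breaking out of loop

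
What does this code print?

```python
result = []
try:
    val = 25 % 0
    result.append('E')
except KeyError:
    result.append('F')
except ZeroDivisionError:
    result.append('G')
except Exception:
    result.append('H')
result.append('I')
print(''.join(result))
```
GI

ZeroDivisionError matches before generic Exception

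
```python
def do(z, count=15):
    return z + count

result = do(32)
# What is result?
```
47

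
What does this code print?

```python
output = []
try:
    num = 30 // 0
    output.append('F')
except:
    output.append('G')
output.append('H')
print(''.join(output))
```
GH

Exception raised in try, caught by bare except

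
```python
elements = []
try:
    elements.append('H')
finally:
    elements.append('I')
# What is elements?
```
['H', 'I']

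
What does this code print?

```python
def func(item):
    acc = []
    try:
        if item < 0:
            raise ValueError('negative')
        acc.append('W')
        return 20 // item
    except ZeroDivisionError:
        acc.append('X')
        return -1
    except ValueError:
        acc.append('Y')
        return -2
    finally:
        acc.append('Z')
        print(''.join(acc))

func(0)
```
WXZ

item=0 causes ZeroDivisionError, caught, finally prints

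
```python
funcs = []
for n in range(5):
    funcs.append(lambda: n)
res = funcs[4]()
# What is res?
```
4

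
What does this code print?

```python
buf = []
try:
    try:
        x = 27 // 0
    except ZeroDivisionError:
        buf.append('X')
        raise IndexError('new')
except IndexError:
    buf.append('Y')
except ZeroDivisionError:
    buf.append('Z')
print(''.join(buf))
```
XY

New IndexError raised, caught by outer IndexError handler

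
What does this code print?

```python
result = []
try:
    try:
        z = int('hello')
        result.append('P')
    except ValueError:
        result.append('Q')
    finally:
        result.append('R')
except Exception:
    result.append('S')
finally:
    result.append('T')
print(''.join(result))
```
QRT

Both finally blocks run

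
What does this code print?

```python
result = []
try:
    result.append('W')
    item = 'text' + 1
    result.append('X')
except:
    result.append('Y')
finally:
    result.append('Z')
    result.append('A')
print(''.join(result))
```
WYZA

Code before exception runs, then except, then all of finally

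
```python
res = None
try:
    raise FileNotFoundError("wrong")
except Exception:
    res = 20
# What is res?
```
20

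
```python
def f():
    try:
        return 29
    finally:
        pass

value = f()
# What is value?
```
29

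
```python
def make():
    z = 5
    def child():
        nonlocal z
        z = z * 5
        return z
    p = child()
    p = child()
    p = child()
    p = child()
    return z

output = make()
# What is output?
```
3125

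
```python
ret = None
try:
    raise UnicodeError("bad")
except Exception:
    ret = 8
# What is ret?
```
8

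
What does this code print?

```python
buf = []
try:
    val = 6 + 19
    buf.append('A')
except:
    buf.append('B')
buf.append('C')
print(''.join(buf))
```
AC

No exception, try block completes normally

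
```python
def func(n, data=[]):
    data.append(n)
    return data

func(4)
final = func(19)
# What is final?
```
[4, 19]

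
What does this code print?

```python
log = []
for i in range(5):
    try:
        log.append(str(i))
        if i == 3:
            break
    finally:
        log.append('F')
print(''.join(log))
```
0F1F2F3F

finally runs even when breaking out of loop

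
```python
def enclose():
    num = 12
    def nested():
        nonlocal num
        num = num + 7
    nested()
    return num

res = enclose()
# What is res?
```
19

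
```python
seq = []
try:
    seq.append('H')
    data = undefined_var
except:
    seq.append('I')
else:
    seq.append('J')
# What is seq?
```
['H', 'I']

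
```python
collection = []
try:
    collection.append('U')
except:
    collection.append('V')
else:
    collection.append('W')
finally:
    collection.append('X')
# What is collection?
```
['U', 'W', 'X']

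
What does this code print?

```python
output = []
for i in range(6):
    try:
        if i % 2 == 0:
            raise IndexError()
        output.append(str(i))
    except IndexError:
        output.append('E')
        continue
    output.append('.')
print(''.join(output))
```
E1.E3.E5.

continue in except skips rest of loop body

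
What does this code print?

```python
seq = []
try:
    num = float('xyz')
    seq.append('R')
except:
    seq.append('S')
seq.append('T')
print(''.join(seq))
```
ST

Exception raised in try, caught by bare except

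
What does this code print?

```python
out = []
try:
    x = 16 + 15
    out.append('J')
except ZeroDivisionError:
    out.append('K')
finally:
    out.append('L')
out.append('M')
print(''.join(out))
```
JLM

finally runs after normal execution too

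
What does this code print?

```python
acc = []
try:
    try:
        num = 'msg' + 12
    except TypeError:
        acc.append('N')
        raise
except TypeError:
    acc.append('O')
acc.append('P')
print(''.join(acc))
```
NOP

raise without argument re-raises current exception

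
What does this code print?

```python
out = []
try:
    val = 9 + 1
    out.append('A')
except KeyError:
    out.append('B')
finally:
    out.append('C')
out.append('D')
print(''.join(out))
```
ACD

finally runs after normal execution too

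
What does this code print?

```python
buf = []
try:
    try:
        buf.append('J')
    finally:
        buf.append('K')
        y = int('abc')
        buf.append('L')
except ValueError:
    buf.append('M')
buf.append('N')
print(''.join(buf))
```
JKMN

Exception in inner finally caught by outer except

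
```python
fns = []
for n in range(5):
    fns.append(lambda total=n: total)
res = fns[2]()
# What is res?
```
2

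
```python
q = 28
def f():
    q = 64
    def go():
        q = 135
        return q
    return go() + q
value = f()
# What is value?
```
199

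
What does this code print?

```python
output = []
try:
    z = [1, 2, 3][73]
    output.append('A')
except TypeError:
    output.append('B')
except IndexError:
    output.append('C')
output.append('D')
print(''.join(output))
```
CD

IndexError is caught by its specific handler, not TypeError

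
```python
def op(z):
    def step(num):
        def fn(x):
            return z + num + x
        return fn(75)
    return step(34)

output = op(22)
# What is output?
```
131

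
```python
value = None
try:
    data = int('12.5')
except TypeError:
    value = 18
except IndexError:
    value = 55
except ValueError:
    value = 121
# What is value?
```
121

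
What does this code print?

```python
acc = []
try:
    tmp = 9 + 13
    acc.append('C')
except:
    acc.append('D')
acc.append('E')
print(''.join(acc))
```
CE

No exception, try block completes normally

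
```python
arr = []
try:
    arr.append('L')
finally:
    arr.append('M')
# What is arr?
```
['L', 'M']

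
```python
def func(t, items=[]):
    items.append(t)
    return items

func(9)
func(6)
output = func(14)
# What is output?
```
[9, 6, 14]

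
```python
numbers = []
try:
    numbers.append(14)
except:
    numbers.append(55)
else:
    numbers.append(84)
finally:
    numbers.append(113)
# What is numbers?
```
[14, 84, 113]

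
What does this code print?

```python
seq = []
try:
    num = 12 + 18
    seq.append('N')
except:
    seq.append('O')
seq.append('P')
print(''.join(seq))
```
NP

No exception, try block completes normally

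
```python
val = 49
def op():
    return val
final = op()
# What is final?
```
49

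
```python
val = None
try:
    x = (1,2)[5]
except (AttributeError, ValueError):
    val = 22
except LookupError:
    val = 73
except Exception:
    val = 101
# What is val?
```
73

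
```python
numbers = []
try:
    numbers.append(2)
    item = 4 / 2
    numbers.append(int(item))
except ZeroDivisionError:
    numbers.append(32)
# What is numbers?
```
[2, 2]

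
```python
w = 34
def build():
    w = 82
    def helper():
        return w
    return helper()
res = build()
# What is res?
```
82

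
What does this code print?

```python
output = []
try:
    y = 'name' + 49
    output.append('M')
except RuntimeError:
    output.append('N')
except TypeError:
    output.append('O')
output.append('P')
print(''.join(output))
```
OP

TypeError is caught by its specific handler, not RuntimeError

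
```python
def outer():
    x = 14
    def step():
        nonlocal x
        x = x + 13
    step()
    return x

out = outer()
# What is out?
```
27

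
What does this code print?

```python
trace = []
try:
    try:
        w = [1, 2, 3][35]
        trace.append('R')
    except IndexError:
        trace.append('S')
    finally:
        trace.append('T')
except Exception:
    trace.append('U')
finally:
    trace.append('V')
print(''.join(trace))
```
STV

Both finally blocks run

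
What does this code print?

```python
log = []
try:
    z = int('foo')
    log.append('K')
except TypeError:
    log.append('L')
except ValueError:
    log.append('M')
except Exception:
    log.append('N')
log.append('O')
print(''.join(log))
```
MO

ValueError matches before generic Exception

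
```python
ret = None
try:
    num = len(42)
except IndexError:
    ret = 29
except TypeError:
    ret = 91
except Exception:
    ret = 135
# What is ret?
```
91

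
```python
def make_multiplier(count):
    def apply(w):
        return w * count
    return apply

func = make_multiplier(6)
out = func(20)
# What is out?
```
120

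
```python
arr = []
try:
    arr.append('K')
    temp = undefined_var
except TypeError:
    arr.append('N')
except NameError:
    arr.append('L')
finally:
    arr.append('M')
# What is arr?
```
['K', 'L', 'M']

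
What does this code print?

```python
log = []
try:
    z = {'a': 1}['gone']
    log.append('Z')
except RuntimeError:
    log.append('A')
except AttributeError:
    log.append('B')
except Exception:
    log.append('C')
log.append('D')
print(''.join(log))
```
CD

KeyError not specifically caught, falls to Exception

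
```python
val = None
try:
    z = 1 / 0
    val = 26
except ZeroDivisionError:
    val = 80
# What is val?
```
80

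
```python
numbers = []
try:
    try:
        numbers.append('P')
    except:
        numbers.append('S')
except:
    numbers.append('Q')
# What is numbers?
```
['P']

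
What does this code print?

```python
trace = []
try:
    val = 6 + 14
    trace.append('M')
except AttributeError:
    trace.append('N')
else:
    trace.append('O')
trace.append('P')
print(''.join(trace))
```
MOP

else block runs when no exception occurs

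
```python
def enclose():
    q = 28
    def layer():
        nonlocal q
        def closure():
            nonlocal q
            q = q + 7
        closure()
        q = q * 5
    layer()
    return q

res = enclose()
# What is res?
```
175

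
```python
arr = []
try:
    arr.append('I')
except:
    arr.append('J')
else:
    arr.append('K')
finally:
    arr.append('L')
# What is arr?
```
['I', 'K', 'L']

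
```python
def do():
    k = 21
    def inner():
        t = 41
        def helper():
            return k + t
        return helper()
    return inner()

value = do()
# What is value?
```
62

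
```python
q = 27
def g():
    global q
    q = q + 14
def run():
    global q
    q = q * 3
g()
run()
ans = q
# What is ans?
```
123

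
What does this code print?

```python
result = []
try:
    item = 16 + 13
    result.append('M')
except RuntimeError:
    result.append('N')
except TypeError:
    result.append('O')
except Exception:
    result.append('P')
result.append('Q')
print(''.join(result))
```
MQ

No exception, try block completes normally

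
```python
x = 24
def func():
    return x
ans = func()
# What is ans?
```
24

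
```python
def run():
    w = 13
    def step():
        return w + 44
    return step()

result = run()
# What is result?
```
57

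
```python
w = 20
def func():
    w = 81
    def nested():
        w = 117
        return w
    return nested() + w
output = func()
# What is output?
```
198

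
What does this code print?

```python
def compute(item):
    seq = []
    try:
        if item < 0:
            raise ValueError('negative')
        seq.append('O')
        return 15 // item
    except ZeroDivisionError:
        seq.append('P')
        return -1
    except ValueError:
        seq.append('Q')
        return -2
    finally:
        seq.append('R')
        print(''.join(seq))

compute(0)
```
OPR

item=0 causes ZeroDivisionError, caught, finally prints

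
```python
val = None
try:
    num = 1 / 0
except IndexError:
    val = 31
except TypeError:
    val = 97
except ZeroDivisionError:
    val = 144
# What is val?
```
144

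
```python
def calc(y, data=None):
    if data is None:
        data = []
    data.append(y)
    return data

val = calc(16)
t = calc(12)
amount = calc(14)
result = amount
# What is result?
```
[14]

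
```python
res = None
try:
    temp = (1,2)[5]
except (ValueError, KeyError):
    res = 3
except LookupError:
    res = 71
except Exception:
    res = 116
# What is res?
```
71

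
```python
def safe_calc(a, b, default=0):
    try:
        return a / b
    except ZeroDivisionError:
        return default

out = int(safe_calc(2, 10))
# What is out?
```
0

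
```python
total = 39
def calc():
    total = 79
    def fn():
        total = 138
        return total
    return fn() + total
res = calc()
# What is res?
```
217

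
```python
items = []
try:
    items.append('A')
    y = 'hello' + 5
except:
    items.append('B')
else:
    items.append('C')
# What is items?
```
['A', 'B']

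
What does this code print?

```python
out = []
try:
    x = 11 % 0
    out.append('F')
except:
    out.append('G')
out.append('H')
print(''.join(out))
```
GH

Exception raised in try, caught by bare except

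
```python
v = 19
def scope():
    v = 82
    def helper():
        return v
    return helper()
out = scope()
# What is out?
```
82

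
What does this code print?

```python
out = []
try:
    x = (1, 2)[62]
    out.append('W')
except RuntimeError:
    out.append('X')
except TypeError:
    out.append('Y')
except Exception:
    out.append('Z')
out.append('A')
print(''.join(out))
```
ZA

IndexError not specifically caught, falls to Exception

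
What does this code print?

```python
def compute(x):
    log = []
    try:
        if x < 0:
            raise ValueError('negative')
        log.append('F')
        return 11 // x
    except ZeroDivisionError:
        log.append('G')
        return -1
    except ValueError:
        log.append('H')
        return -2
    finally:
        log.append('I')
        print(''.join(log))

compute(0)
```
FGI

x=0 causes ZeroDivisionError, caught, finally prints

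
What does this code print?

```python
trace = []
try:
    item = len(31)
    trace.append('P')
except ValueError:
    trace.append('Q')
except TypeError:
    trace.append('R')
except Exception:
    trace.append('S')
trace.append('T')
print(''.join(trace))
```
RT

TypeError matches before generic Exception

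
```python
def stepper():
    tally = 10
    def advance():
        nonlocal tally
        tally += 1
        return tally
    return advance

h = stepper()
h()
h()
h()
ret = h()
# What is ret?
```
14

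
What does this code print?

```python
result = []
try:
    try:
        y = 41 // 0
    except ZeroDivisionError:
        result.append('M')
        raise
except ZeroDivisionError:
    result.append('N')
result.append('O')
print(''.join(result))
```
MNO

raise without argument re-raises current exception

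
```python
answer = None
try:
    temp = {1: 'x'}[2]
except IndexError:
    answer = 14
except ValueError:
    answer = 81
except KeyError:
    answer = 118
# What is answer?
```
118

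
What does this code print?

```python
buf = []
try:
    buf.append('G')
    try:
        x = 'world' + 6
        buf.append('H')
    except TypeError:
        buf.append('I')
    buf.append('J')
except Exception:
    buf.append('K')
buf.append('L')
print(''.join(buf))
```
GIJL

Inner exception caught by inner handler, outer continues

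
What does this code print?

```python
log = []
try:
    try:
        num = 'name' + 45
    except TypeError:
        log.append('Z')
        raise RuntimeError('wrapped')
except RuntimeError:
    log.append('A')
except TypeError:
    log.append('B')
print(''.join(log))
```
ZA

New RuntimeError raised, caught by outer RuntimeError handler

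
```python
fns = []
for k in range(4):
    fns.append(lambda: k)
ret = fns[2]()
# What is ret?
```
3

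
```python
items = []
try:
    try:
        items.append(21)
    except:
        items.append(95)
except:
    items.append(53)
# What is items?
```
[21]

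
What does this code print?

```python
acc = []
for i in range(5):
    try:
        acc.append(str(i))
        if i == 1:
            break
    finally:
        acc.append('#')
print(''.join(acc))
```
0#1#

finally runs even when breaking out of loop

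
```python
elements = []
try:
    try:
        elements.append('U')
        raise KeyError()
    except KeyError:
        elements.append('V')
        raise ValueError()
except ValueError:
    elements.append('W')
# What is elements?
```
['U', 'V', 'W']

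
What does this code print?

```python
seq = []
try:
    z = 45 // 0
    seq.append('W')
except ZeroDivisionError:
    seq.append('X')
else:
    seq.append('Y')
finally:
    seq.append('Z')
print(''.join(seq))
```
XZ

Exception: except runs, else skipped, finally runs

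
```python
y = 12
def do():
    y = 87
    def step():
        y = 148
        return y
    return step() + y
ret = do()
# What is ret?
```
235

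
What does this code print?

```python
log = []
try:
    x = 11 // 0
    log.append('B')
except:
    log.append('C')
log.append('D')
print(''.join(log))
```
CD

Exception raised in try, caught by bare except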